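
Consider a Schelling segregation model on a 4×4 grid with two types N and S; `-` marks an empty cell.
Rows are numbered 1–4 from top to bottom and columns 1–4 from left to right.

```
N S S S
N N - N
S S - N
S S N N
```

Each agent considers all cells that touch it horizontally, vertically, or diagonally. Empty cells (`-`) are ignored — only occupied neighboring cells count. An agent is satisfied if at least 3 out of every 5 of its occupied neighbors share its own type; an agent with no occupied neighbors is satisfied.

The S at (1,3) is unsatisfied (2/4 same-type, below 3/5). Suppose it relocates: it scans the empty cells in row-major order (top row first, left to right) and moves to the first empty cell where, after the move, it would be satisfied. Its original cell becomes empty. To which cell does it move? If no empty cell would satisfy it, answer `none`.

none

Vacating (1,3). Empty cells in order:
  (2,3): 3/6 same-type → still unsatisfied.
  (3,3): 2/7 same-type → still unsatisfied.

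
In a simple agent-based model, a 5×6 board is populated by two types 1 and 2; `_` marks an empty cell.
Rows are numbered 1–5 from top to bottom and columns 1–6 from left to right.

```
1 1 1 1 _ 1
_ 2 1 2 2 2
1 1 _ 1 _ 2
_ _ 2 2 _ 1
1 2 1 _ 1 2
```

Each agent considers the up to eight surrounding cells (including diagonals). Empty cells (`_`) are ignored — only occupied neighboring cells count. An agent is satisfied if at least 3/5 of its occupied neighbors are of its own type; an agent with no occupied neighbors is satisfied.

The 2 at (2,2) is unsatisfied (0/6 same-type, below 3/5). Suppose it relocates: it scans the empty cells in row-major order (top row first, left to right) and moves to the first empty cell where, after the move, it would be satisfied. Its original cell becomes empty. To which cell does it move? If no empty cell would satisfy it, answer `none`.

(1,5)

Vacating (2,2). Empty cells in order:
  (1,5): 3/5 same-type → satisfied — stop here.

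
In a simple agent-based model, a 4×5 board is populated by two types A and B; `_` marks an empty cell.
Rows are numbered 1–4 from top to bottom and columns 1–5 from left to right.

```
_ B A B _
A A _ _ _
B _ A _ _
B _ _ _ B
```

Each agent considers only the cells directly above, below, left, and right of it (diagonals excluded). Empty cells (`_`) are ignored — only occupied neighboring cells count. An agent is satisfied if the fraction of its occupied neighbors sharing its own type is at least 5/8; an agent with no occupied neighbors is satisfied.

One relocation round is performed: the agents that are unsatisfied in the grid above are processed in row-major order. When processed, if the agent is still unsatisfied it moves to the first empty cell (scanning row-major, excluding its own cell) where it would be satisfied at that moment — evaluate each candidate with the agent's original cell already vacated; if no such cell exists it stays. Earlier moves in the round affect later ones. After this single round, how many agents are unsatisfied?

Initially unsatisfied (in order): (1,2), (1,3), (1,4), (2,1), (2,2), (3,1).
  (1,2) → (1,5).
  (1,3) → (1,1).
  (1,4): now satisfied by earlier moves; stays.
  (2,1): now satisfied by earlier moves; stays.
  (2,2): now satisfied by earlier moves; stays.
  (3,1) → (1,3).
Resulting grid:
A _ B B B
A A _ _ _
_ _ A _ _
B _ _ _ B
All satisfied now.

0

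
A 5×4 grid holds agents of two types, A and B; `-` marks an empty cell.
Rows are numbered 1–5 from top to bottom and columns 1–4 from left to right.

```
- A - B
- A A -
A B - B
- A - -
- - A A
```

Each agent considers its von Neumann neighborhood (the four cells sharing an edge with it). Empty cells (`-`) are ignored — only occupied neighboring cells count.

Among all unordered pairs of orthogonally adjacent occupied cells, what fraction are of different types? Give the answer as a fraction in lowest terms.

1/2

Scan each occupied cell's neighbors to the right and below so each pair is counted once.
From row 1: 0 unlike of 1 pairs (running 0/1).
From row 2: 1 unlike of 2 pairs (running 1/3).
From row 3: 2 unlike of 2 pairs (running 3/5).
From row 5: 0 unlike of 1 pairs (running 3/6).
Total adjacent occupied pairs: 6; unlike-type pairs: 3.
3/6 reduces to 1/2.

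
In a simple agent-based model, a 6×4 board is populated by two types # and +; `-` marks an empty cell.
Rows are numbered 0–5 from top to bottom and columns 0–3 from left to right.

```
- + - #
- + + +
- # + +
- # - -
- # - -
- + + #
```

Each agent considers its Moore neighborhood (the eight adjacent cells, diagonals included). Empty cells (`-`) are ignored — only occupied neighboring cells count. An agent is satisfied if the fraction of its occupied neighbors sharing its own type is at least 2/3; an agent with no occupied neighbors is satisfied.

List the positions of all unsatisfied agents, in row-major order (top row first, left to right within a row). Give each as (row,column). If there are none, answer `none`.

(0,3), (2,1), (4,1), (5,1), (5,2), (5,3)

(0,1)+ 2/2 ✓
(0,3)# 0/2 ✗
(1,1)+ 3/4 ✓
(1,2)+ 5/7 ✓
(1,3)+ 3/4 ✓
(2,1)# 1/4 ✗
(2,2)+ 4/6 ✓
(2,3)+ 3/3 ✓
(3,1)# 2/3 ✓
(4,1)# 1/3 ✗
(5,1)+ 1/2 ✗
(5,2)+ 1/3 ✗
(5,3)# 0/1 ✗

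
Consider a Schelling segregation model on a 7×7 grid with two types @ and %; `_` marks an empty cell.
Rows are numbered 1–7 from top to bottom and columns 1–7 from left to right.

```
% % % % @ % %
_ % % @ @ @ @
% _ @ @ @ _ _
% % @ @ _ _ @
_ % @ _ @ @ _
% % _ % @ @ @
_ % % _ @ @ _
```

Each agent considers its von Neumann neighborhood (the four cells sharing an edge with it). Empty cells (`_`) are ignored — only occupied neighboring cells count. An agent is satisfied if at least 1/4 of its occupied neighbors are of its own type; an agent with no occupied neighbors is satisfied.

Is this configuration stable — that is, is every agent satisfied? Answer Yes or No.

Row 1: (1,1)% 1/1 ✓ · (1,2)% 3/3 ✓ · (1,3)% 3/3 ✓ · (1,4)% 1/3 ✓ · (1,5)@ 1/3 ✓ · (1,6)% 1/3 ✓ · (1,7)% 1/2 ✓
Row 2: (2,2)% 2/2 ✓ · (2,3)% 2/4 ✓ · (2,4)@ 2/4 ✓ · (2,5)@ 4/4 ✓ · (2,6)@ 2/3 ✓ · (2,7)@ 1/2 ✓
Row 3: (3,1)% 1/1 ✓ · (3,3)@ 2/3 ✓ · (3,4)@ 4/4 ✓ · (3,5)@ 2/2 ✓
Row 4: (4,1)% 2/2 ✓ · (4,2)% 2/3 ✓ · (4,3)@ 3/4 ✓ · (4,4)@ 2/2 ✓ · (4,7)@ 0/0 ✓
Row 5: (5,2)% 2/3 ✓ · (5,3)@ 1/2 ✓ · (5,5)@ 2/2 ✓ · (5,6)@ 2/2 ✓
Row 6: (6,1)% 1/1 ✓ · (6,2)% 3/3 ✓ · (6,4)% 0/1 ✗ · (6,5)@ 3/4 ✓ · (6,6)@ 4/4 ✓ · (6,7)@ 1/1 ✓
Row 7: (7,2)% 2/2 ✓ · (7,3)% 1/1 ✓ · (7,5)@ 2/2 ✓ · (7,6)@ 2/2 ✓
For instance (6,4) has only 0/1 same-type neighbors, below 1/4.

No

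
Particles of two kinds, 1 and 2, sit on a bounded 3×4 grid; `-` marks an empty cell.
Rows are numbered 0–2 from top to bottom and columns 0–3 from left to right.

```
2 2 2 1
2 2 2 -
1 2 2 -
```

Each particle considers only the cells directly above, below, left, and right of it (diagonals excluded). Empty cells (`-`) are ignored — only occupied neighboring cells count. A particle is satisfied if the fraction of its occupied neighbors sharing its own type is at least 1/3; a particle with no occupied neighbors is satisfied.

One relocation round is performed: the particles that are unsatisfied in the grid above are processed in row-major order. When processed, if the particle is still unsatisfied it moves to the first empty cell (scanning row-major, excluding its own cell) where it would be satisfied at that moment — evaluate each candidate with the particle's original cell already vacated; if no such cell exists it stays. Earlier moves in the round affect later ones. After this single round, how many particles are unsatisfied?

Initially unsatisfied (in order): (0,3), (2,0).
  (0,3): no empty cell satisfies it; stays.
  (2,0) → (1,3).
Resulting grid:
2 2 2 1
2 2 2 1
- 2 2 -
All satisfied now.

0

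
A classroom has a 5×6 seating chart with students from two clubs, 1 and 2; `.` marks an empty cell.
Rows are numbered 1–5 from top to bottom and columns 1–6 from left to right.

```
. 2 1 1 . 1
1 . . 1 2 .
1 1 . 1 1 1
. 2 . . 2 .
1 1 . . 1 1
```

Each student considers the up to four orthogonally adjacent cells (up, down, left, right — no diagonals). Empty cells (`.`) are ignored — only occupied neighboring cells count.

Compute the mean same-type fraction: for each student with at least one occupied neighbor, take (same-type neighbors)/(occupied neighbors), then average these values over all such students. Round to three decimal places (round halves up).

Row 1: (1,2)2 0/1 · (1,3)1 1/2 · (1,4)1 2/2 · (1,6)1 — no occupied neighbors
Row 2: (2,1)1 1/1 · (2,4)1 2/3 · (2,5)2 0/2
Row 3: (3,1)1 2/2 · (3,2)1 1/2 · (3,4)1 2/2 · (3,5)1 2/4 · (3,6)1 1/1
Row 4: (4,2)2 0/2 · (4,5)2 0/2
Row 5: (5,1)1 1/1 · (5,2)1 1/2 · (5,5)1 1/2 · (5,6)1 1/1
Sum over 17 students: 0/1 + 1/2 + 2/2 + 1/1 + 2/3 + 0/2 + 2/2 + 1/2 + 2/2 + 2/4 + 1/1 + 0/2 + 0/2 + 1/1 + 1/2 + 1/2 + 1/1 = 61/6; mean = 61/6 ÷ 17 = 61/102 = 0.598039… → 0.598.

0.598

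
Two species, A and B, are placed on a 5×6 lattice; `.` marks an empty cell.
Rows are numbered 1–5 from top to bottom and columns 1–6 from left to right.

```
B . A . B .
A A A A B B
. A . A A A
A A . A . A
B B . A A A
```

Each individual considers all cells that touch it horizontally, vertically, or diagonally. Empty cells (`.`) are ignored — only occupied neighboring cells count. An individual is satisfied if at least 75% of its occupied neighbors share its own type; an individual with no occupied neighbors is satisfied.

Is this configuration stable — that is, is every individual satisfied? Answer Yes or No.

(1,1)B 0/2 not
(1,3)A 3/3 satisfied
(1,5)B 2/3 not
(2,1)A 2/3 not
(2,2)A 4/5 satisfied
(2,3)A 5/5 satisfied
(2,4)A 4/6 not
(2,5)B 2/6 not
(2,6)B 2/4 not
(3,2)A 5/5 satisfied
(3,4)A 4/5 satisfied
(3,5)A 5/7 not
(3,6)A 2/4 not
(4,1)A 2/4 not
(4,2)A 2/4 not
(4,4)A 4/4 satisfied
(4,6)A 4/4 satisfied
(5,1)B 1/3 not
(5,2)B 1/3 not
(5,4)A 2/2 satisfied
(5,5)A 4/4 satisfied
(5,6)A 2/2 satisfied
For instance (1,1) has only 0/2 same-type neighbors, below 3/4.

No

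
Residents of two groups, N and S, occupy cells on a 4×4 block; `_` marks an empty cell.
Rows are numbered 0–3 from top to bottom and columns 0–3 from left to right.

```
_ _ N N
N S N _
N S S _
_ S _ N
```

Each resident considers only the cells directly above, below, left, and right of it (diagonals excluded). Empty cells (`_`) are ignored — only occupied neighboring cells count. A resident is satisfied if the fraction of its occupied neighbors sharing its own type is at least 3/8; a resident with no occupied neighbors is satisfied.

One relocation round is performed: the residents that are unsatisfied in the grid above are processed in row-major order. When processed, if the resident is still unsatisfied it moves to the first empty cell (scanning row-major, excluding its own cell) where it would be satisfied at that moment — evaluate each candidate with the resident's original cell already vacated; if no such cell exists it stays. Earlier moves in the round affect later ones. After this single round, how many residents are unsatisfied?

Initially unsatisfied (in order): (1,1), (1,2).
  (1,1) → (2,3).
  (1,2): now satisfied by earlier moves; stays.
Resulting grid:
_ _ N N
N _ N _
N S S S
_ S _ N
Unsatisfied now: (3,3).

1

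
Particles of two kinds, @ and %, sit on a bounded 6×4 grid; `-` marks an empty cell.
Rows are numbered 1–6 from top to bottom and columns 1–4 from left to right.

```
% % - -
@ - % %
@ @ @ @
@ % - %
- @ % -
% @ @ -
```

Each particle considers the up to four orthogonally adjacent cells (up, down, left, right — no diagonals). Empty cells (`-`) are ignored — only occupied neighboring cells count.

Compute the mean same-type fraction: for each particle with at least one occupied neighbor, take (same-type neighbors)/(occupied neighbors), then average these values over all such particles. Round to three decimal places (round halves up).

0.451

Row 1: (1,1)% 1/2 · (1,2)% 1/1
Row 2: (2,1)@ 1/2 · (2,3)% 1/2 · (2,4)% 1/2
Row 3: (3,1)@ 3/3 · (3,2)@ 2/3 · (3,3)@ 2/3 · (3,4)@ 1/3
Row 4: (4,1)@ 1/2 · (4,2)% 0/3 · (4,4)% 0/1
Row 5: (5,2)@ 1/3 · (5,3)% 0/2
Row 6: (6,1)% 0/1 · (6,2)@ 2/3 · (6,3)@ 1/2
Sum over 17 particles: 1/2 + 1/1 + 1/2 + 1/2 + 1/2 + 3/3 + 2/3 + 2/3 + 1/3 + 1/2 + 0/3 + 0/1 + 1/3 + 0/2 + 0/1 + 2/3 + 1/2 = 23/3; mean = 23/3 ÷ 17 = 23/51 = 0.450980… → 0.451.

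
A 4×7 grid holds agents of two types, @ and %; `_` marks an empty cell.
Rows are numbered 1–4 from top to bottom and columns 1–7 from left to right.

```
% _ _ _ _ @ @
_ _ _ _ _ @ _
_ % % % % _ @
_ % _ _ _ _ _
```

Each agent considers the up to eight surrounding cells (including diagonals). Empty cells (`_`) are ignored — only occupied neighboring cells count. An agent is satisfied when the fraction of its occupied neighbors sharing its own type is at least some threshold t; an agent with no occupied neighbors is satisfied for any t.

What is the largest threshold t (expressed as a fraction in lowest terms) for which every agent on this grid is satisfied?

1/2

Row 1: (1,1)% — no occupied neighbors · (1,6)@ 2/2 · (1,7)@ 2/2
Row 2: (2,6)@ 3/4
Row 3: (3,2)% 2/2 · (3,3)% 3/3 · (3,4)% 2/2 · (3,5)% 1/2 · (3,7)@ 1/1
Row 4: (4,2)% 2/2
The smallest same-type fraction is 1/2 at (3,5), which reduces to 1/2. Any threshold above that leaves this agent unsatisfied.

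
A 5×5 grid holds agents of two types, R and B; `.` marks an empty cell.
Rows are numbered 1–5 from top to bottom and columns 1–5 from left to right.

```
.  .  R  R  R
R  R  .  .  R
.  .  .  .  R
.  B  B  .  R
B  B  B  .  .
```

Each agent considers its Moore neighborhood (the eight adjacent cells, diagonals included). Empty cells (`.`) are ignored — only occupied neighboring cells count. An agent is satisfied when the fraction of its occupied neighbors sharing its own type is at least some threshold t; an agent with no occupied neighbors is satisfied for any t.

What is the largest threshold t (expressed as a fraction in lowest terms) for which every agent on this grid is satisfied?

1/1

(1,3)R 2/2
(1,4)R 3/3
(1,5)R 2/2
(2,1)R 1/1
(2,2)R 2/2
(2,5)R 3/3
(3,5)R 2/2
(4,2)B 4/4
(4,3)B 3/3
(4,5)R 1/1
(5,1)B 2/2
(5,2)B 4/4
(5,3)B 3/3
The smallest same-type fraction is 2/2 at (1,3), which reduces to 1/1. Any threshold above that leaves this agent unsatisfied.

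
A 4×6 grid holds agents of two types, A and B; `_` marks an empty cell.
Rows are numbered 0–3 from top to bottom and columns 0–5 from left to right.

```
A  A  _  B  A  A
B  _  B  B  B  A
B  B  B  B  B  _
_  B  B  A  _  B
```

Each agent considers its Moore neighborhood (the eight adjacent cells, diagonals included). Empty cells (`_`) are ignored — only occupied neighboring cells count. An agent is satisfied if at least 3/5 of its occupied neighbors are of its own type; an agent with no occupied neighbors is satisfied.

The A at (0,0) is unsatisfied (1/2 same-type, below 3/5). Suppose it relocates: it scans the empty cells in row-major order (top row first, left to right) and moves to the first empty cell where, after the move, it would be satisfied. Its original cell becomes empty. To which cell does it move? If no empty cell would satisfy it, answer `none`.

none

Vacating (0,0). Empty cells in order:
  (0,2): 1/4 same-type → still unsatisfied.
  (1,1): 1/6 same-type → still unsatisfied.
  (2,5): 1/4 same-type → still unsatisfied.
  (3,0): 0/3 same-type → still unsatisfied.
  (3,4): 1/4 same-type → still unsatisfied.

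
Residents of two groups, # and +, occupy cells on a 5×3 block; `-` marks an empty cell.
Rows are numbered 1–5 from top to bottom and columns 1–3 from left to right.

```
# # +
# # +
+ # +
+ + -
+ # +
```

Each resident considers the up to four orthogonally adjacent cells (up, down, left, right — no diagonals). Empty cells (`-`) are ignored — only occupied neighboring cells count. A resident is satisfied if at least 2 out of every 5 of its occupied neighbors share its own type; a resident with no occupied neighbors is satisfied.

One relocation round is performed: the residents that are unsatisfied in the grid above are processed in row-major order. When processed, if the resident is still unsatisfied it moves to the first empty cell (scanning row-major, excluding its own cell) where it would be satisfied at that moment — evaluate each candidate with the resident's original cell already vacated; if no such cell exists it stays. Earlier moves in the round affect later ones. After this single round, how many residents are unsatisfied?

Initially unsatisfied (in order): (3,1), (3,2), (4,2), (5,2), (5,3).
  (3,1) → (4,3).
  (3,2) → (3,1).
  (4,2): now satisfied by earlier moves; stays.
  (5,2) → (3,2).
  (5,3): now satisfied by earlier moves; stays.
Resulting grid:
# # +
# # +
# # +
+ + +
+ - +
All satisfied now.

0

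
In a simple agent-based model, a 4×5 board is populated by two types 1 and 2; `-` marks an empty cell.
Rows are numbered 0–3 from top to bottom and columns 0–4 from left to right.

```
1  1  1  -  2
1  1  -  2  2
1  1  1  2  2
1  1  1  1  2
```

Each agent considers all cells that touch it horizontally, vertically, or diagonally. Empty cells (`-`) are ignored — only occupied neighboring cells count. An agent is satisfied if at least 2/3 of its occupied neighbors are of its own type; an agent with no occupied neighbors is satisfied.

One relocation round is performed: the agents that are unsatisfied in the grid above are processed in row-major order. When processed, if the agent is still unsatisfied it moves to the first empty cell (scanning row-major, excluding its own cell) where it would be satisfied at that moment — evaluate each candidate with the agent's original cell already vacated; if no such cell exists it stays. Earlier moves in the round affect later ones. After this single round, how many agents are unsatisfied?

3

Initially unsatisfied (in order): (2,3), (3,3).
  (2,3) → (0,3).
  (3,3) → (1,2).
Resulting grid:
1 1 1 2 2
1 1 1 2 2
1 1 1 - 2
1 1 1 - 2
Unsatisfied now: (0,2), (0,3), (1,3).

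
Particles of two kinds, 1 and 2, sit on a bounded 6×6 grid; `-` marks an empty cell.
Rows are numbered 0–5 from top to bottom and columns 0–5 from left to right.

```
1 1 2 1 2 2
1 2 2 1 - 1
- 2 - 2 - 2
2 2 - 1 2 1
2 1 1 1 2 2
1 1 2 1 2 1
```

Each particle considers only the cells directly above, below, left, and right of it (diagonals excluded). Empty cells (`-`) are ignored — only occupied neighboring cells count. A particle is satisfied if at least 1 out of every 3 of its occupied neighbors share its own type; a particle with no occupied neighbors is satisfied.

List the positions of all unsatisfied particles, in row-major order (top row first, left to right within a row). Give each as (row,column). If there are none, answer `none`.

(0,0)1 2/2 ok
(0,1)1 1/3 ok
(0,2)2 1/3 ok
(0,3)1 1/3 ok
(0,4)2 1/2 ok
(0,5)2 1/2 ok
(1,0)1 1/2 ok
(1,1)2 2/4 ok
(1,2)2 2/3 ok
(1,3)1 1/3 ok
(1,5)1 0/2 unhappy
(2,1)2 2/2 ok
(2,3)2 0/2 unhappy
(2,5)2 0/2 unhappy
(3,0)2 2/2 ok
(3,1)2 2/3 ok
(3,3)1 1/3 ok
(3,4)2 1/3 ok
(3,5)1 0/3 unhappy
(4,0)2 1/3 ok
(4,1)1 2/4 ok
(4,2)1 2/3 ok
(4,3)1 3/4 ok
(4,4)2 3/4 ok
(4,5)2 1/3 ok
(5,0)1 1/2 ok
(5,1)1 2/3 ok
(5,2)2 0/3 unhappy
(5,3)1 1/3 ok
(5,4)2 1/3 ok
(5,5)1 0/2 unhappy

(1,5), (2,3), (2,5), (3,5), (5,2), (5,5)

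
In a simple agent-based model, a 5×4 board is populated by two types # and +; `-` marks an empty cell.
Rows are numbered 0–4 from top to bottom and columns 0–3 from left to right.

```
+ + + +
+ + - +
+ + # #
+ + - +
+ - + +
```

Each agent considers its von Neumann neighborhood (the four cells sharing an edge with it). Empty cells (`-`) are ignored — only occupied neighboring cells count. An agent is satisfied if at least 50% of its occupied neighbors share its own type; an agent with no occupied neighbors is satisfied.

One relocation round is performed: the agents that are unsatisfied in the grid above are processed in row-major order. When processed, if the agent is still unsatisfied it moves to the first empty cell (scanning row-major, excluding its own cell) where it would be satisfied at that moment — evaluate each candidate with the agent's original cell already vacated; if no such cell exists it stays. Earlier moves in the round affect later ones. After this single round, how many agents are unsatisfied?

Initially unsatisfied (in order): (2,3).
  (2,3): no empty cell satisfies it; stays.
Resulting grid:
+ + + +
+ + - +
+ + # #
+ + - +
+ - + +
Unsatisfied now: (2,3).

1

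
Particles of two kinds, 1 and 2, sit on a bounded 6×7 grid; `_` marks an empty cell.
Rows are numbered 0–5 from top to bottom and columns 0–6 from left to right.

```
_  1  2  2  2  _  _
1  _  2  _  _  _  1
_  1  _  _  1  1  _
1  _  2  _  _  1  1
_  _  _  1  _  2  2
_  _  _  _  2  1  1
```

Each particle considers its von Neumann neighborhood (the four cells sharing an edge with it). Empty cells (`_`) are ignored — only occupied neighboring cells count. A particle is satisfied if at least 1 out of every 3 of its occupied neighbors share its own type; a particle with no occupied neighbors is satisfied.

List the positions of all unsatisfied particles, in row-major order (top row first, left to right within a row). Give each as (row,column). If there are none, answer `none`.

(0,1)1 0/1 unhappy
(0,2)2 2/3 ok
(0,3)2 2/2 ok
(0,4)2 1/1 ok
(1,0)1 0/0 ok
(1,2)2 1/1 ok
(1,6)1 0/0 ok
(2,1)1 0/0 ok
(2,4)1 1/1 ok
(2,5)1 2/2 ok
(3,0)1 0/0 ok
(3,2)2 0/0 ok
(3,5)1 2/3 ok
(3,6)1 1/2 ok
(4,3)1 0/0 ok
(4,5)2 1/3 ok
(4,6)2 1/3 ok
(5,4)2 0/1 unhappy
(5,5)1 1/3 ok
(5,6)1 1/2 ok

(0,1), (5,4)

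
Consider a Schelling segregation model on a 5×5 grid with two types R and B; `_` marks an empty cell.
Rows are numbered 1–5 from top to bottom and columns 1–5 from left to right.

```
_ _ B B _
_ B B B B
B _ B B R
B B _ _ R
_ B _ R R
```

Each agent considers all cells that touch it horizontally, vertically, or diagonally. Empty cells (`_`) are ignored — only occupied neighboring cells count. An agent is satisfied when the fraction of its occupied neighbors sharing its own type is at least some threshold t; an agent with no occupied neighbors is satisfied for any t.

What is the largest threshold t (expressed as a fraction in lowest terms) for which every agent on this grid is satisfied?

1/4

Row 1: (1,3)B 4/4 · (1,4)B 4/4
Row 2: (2,2)B 4/4 · (2,3)B 6/6 · (2,4)B 6/7 · (2,5)B 3/4
Row 3: (3,1)B 3/3 · (3,3)B 5/5 · (3,4)B 4/6 · (3,5)R 1/4
Row 4: (4,1)B 3/3 · (4,2)B 4/4 · (4,5)R 3/4
Row 5: (5,2)B 2/2 · (5,4)R 2/2 · (5,5)R 2/2
The smallest same-type fraction is 1/4 at (3,5), which reduces to 1/4. Any threshold above that leaves this agent unsatisfied.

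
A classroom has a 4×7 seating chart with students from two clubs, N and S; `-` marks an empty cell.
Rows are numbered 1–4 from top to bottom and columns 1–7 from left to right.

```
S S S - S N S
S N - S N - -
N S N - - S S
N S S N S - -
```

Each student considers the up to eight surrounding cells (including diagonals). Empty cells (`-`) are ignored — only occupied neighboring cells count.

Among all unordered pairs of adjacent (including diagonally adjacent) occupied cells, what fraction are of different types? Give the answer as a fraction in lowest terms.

21/38

Scan each occupied cell's neighbors to the right and below (and the two forward diagonals) so each pair is counted once.
From row 1: 6 unlike of 13 pairs (running 6/13).
From row 2: 6 unlike of 9 pairs (running 12/22).
From row 3: 6 unlike of 12 pairs (running 18/34).
From row 4: 3 unlike of 4 pairs (running 21/38).
Total adjacent occupied pairs: 38; unlike-type pairs: 21.
21/38 is already in lowest terms.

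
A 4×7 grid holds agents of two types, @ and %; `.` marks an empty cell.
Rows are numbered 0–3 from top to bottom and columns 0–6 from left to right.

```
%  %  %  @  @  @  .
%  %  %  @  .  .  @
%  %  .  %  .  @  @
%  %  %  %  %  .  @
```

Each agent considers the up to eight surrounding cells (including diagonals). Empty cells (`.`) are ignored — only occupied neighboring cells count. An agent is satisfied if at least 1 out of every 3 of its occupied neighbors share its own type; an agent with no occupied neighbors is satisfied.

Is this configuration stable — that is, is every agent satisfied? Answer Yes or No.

Yes

(0,0)% 3/3 ✓
(0,1)% 5/5 ✓
(0,2)% 3/5 ✓
(0,3)@ 2/4 ✓
(0,4)@ 3/3 ✓
(0,5)@ 2/2 ✓
(1,0)% 5/5 ✓
(1,1)% 7/7 ✓
(1,2)% 5/7 ✓
(1,3)@ 2/5 ✓
(1,6)@ 3/3 ✓
(2,0)% 5/5 ✓
(2,1)% 7/7 ✓
(2,3)% 4/5 ✓
(2,5)@ 3/4 ✓
(2,6)@ 3/3 ✓
(3,0)% 3/3 ✓
(3,1)% 4/4 ✓
(3,2)% 4/4 ✓
(3,3)% 3/3 ✓
(3,4)% 2/3 ✓
(3,6)@ 2/2 ✓
All meet the threshold, so the configuration is stable.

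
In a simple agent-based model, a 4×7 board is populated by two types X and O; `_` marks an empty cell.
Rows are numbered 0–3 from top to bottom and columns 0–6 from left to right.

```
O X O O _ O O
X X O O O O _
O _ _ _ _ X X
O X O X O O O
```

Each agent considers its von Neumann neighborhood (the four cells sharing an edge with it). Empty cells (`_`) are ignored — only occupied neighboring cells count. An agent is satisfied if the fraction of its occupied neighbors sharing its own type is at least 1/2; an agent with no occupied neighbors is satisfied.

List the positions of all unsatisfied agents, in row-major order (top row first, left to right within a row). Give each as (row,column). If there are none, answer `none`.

Row 0: (0,0)O 0/2 not · (0,1)X 1/3 not · (0,2)O 2/3 satisfied · (0,3)O 2/2 satisfied · (0,5)O 2/2 satisfied · (0,6)O 1/1 satisfied
Row 1: (1,0)X 1/3 not · (1,1)X 2/3 satisfied · (1,2)O 2/3 satisfied · (1,3)O 3/3 satisfied · (1,4)O 2/2 satisfied · (1,5)O 2/3 satisfied
Row 2: (2,0)O 1/2 satisfied · (2,5)X 1/3 not · (2,6)X 1/2 satisfied
Row 3: (3,0)O 1/2 satisfied · (3,1)X 0/2 not · (3,2)O 0/2 not · (3,3)X 0/2 not · (3,4)O 1/2 satisfied · (3,5)O 2/3 satisfied · (3,6)O 1/2 satisfied

(0,0), (0,1), (1,0), (2,5), (3,1), (3,2), (3,3)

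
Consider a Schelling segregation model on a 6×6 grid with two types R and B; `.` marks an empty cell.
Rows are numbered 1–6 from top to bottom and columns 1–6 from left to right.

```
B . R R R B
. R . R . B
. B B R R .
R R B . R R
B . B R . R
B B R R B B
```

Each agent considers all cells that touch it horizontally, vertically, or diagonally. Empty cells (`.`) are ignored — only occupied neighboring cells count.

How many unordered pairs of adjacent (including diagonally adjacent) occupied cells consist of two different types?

25

Scan each occupied cell's neighbors to the right and below (and the two forward diagonals) so each pair is counted once.
Row 1: B(1,1)–R(2,2)≠ R(1,3)–R(1,4)= R(1,3)–R(2,4)= R(1,3)–R(2,2)= R(1,4)–R(1,5)= R(1,4)–R(2,4)= R(1,5)–B(1,6)≠ R(1,5)–B(2,6)≠ R(1,5)–R(2,4)= B(1,6)–B(2,6)=  → 3/10 unlike.
Row 2: R(2,2)–B(3,2)≠ R(2,2)–B(3,3)≠ R(2,4)–R(3,4)= R(2,4)–R(3,5)= R(2,4)–B(3,3)≠ B(2,6)–R(3,5)≠  → 4/6 unlike.
Row 3: B(3,2)–B(3,3)= B(3,2)–R(4,2)≠ B(3,2)–B(4,3)= B(3,2)–R(4,1)≠ B(3,3)–R(3,4)≠ B(3,3)–B(4,3)= B(3,3)–R(4,2)≠ R(3,4)–R(3,5)= R(3,4)–R(4,5)= R(3,4)–B(4,3)≠ R(3,5)–R(4,5)= R(3,5)–R(4,6)=  → 5/12 unlike.
Row 4: R(4,1)–R(4,2)= R(4,1)–B(5,1)≠ R(4,2)–B(4,3)≠ R(4,2)–B(5,3)≠ R(4,2)–B(5,1)≠ B(4,3)–B(5,3)= B(4,3)–R(5,4)≠ R(4,5)–R(4,6)= R(4,5)–R(5,6)= R(4,5)–R(5,4)= R(4,6)–R(5,6)=  → 5/11 unlike.
Row 5: B(5,1)–B(6,1)= B(5,1)–B(6,2)= B(5,3)–R(5,4)≠ B(5,3)–R(6,3)≠ B(5,3)–R(6,4)≠ B(5,3)–B(6,2)= R(5,4)–R(6,4)= R(5,4)–B(6,5)≠ R(5,4)–R(6,3)= R(5,6)–B(6,6)≠ R(5,6)–B(6,5)≠  → 6/11 unlike.
Row 6: B(6,1)–B(6,2)= B(6,2)–R(6,3)≠ R(6,3)–R(6,4)= R(6,4)–B(6,5)≠ B(6,5)–B(6,6)=  → 2/5 unlike.
Total adjacent occupied pairs: 55; unlike-type pairs: 25.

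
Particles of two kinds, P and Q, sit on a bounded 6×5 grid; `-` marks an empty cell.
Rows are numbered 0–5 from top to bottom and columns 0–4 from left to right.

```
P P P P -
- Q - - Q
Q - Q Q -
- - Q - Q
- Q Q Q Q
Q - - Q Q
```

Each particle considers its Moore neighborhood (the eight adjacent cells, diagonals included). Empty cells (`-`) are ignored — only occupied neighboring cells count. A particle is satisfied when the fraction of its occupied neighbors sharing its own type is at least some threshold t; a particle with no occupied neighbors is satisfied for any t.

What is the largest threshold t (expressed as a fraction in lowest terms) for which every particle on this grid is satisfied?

2/5

Row 0: (0,0)P 1/2 · (0,1)P 2/3 · (0,2)P 2/3 · (0,3)P 1/2
Row 1: (1,1)Q 2/5 · (1,4)Q 1/2
Row 2: (2,0)Q 1/1 · (2,2)Q 3/3 · (2,3)Q 4/4
Row 3: (3,2)Q 5/5 · (3,4)Q 3/3
Row 4: (4,1)Q 3/3 · (4,2)Q 4/4 · (4,3)Q 6/6 · (4,4)Q 4/4
Row 5: (5,0)Q 1/1 · (5,3)Q 4/4 · (5,4)Q 3/3
The smallest same-type fraction is 2/5 at (1,1), which reduces to 2/5. Any threshold above that leaves this particle unsatisfied.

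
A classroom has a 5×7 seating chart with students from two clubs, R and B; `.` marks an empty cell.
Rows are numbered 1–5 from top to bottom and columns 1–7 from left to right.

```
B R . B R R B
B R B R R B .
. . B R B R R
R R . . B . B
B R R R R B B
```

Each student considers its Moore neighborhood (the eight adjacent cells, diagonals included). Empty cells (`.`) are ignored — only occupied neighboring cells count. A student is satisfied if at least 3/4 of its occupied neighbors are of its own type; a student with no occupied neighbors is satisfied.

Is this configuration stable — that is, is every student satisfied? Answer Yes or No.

Row 1: (1,1)B 1/3 not · (1,2)R 1/4 not · (1,4)B 1/4 not · (1,5)R 3/5 not · (1,6)R 2/4 not · (1,7)B 1/2 not
Row 2: (2,1)B 1/3 not · (2,2)R 1/5 not · (2,3)B 2/6 not · (2,4)R 3/7 not · (2,5)R 5/8 not · (2,6)B 2/7 not
Row 3: (3,3)B 1/5 not · (3,4)R 2/6 not · (3,5)B 2/6 not · (3,6)R 2/6 not · (3,7)R 1/3 not
Row 4: (4,1)R 2/3 not · (4,2)R 3/5 not · (4,5)B 2/6 not · (4,7)B 2/4 not
Row 5: (5,1)B 0/3 not · (5,2)R 3/4 satisfied · (5,3)R 3/3 satisfied · (5,4)R 2/3 not · (5,5)R 1/3 not · (5,6)B 3/4 satisfied · (5,7)B 2/2 satisfied
For instance (1,1) has only 1/3 same-type neighbors, below 3/4.

No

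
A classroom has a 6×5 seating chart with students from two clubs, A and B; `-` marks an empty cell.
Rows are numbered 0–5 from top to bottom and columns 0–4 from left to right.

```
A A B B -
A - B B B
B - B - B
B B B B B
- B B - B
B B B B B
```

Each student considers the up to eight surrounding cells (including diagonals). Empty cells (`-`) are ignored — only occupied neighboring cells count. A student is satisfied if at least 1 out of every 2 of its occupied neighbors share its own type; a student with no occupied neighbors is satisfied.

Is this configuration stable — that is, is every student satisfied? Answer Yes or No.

Yes

Row 0: (0,0)A 2/2 ✓ · (0,1)A 2/4 ✓ · (0,2)B 3/4 ✓ · (0,3)B 4/4 ✓
Row 1: (1,0)A 2/3 ✓ · (1,2)B 4/5 ✓ · (1,3)B 6/6 ✓ · (1,4)B 3/3 ✓
Row 2: (2,0)B 2/3 ✓ · (2,2)B 5/5 ✓ · (2,4)B 4/4 ✓
Row 3: (3,0)B 3/3 ✓ · (3,1)B 6/6 ✓ · (3,2)B 5/5 ✓ · (3,3)B 6/6 ✓ · (3,4)B 3/3 ✓
Row 4: (4,1)B 7/7 ✓ · (4,2)B 7/7 ✓ · (4,4)B 4/4 ✓
Row 5: (5,0)B 2/2 ✓ · (5,1)B 4/4 ✓ · (5,2)B 4/4 ✓ · (5,3)B 4/4 ✓ · (5,4)B 2/2 ✓
All meet the threshold, so the configuration is stable.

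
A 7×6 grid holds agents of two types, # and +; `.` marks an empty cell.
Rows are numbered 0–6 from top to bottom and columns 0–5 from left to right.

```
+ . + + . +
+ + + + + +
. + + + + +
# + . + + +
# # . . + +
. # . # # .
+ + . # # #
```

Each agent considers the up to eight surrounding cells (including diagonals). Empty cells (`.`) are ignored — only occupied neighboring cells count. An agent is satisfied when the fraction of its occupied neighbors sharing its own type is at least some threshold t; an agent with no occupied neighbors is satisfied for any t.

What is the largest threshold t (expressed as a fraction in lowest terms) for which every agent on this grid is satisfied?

Row 0: (0,0)+ 2/2 · (0,2)+ 4/4 · (0,3)+ 4/4 · (0,5)+ 2/2
Row 1: (1,0)+ 3/3 · (1,1)+ 6/6 · (1,2)+ 7/7 · (1,3)+ 7/7 · (1,4)+ 7/7 · (1,5)+ 4/4
Row 2: (2,1)+ 5/6 · (2,2)+ 7/7 · (2,3)+ 7/7 · (2,4)+ 8/8 · (2,5)+ 5/5
Row 3: (3,0)# 2/4 · (3,1)+ 2/5 · (3,3)+ 5/5 · (3,4)+ 7/7 · (3,5)+ 5/5
Row 4: (4,0)# 3/4 · (4,1)# 3/4 · (4,4)+ 4/6 · (4,5)+ 3/4
Row 5: (5,1)# 2/4 · (5,3)# 3/4 · (5,4)# 4/6
Row 6: (6,0)+ 1/2 · (6,1)+ 1/2 · (6,3)# 3/3 · (6,4)# 4/4 · (6,5)# 2/2
The smallest same-type fraction is 2/5 at (3,1), which reduces to 2/5. Any threshold above that leaves this agent unsatisfied.

2/5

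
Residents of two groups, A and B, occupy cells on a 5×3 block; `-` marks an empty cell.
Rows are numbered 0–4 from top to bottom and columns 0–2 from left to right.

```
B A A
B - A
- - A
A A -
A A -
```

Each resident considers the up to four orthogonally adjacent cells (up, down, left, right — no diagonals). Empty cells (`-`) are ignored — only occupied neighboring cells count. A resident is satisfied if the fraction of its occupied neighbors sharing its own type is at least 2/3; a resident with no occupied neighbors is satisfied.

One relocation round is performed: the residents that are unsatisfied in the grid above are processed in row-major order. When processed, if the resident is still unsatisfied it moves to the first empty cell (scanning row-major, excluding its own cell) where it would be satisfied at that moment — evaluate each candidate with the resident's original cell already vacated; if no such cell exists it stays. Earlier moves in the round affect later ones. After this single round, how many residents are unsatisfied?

0

Initially unsatisfied (in order): (0,0), (0,1).
  (0,0): no empty cell satisfies it; stays.
  (0,1) → (2,1).
Resulting grid:
B - A
B - A
- A A
A A -
A A -
All satisfied now.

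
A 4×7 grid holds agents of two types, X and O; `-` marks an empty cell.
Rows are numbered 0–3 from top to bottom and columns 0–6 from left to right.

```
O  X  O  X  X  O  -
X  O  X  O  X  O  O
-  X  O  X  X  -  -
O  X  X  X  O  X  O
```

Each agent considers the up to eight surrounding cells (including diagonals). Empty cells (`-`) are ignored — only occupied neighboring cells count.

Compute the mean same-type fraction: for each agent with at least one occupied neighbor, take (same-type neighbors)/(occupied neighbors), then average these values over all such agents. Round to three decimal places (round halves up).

Row 0: (0,0)O 1/3 · (0,1)X 2/5 · (0,2)O 2/5 · (0,3)X 3/5 · (0,4)X 2/5 · (0,5)O 2/4
Row 1: (1,0)X 2/4 · (1,1)O 3/7 · (1,2)X 4/8 · (1,3)O 2/8 · (1,4)X 4/7 · (1,5)O 2/5 · (1,6)O 2/2
Row 2: (2,1)X 4/7 · (2,2)O 2/8 · (2,3)X 5/8 · (2,4)X 4/7
Row 3: (3,0)O 0/2 · (3,1)X 2/4 · (3,2)X 4/5 · (3,3)X 3/5 · (3,4)O 0/4 · (3,5)X 1/3 · (3,6)O 0/1
Sum over 24 agents: 1/3 + 2/5 + 2/5 + 3/5 + 2/5 + 2/4 + 2/4 + 3/7 + 4/8 + 2/8 + 4/7 + 2/5 + 2/2 + 4/7 + 2/8 + 5/8 + 4/7 + 0/2 + 2/4 + 4/5 + 3/5 + 0/4 + 1/3 + 0/1 = 8849/840; mean = 8849/840 ÷ 24 = 8849/20160 = 0.438938… → 0.439.

0.439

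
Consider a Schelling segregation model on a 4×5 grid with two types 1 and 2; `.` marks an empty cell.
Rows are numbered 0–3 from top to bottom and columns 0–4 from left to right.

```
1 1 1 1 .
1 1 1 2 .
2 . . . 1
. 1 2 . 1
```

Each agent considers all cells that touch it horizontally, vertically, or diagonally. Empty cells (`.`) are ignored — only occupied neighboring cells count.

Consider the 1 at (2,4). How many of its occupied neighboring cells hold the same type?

Occupied neighbors of (2,4): (1,3)=2, (3,4)=1.
Same type (1): 1 of 2.

1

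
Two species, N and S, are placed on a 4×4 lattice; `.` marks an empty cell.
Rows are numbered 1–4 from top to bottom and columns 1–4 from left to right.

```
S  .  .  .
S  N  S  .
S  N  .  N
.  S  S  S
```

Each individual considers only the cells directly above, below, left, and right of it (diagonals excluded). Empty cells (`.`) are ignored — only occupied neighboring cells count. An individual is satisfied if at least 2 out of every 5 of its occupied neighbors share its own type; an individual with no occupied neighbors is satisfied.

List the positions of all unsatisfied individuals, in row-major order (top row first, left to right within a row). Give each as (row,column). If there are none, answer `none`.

(2,2), (2,3), (3,2), (3,4)

Row 1: (1,1)S 1/1 ✓
Row 2: (2,1)S 2/3 ✓ · (2,2)N 1/3 ✗ · (2,3)S 0/1 ✗
Row 3: (3,1)S 1/2 ✓ · (3,2)N 1/3 ✗ · (3,4)N 0/1 ✗
Row 4: (4,2)S 1/2 ✓ · (4,3)S 2/2 ✓ · (4,4)S 1/2 ✓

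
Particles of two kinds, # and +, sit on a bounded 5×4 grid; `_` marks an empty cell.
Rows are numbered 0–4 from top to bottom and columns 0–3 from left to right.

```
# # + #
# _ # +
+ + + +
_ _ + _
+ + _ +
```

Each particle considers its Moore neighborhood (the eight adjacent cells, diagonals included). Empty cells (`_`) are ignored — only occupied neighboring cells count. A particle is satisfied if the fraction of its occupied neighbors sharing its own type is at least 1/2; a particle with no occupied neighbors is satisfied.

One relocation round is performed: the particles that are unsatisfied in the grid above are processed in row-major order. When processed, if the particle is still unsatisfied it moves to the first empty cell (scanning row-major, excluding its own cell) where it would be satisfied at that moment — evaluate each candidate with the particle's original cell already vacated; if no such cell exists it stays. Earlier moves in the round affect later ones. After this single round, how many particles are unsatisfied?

Initially unsatisfied (in order): (0,2), (0,3), (1,2).
  (0,2) → (3,0).
  (0,3): now satisfied by earlier moves; stays.
  (1,2) → (0,2).
Resulting grid:
# # # #
# _ _ +
+ + + +
+ _ + _
+ + _ +
All satisfied now.

0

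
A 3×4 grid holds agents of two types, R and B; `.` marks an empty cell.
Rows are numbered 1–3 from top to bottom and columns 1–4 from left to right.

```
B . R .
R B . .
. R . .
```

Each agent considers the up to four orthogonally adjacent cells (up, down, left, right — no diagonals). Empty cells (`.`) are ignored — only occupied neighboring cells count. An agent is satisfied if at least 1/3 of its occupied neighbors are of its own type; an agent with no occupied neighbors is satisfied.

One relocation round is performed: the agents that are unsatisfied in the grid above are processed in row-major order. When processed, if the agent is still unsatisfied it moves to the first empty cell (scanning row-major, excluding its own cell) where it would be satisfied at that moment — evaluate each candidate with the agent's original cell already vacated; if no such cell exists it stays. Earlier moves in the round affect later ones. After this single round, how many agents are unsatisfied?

Initially unsatisfied (in order): (1,1), (2,1), (2,2), (3,2).
  (1,1) → (1,2).
  (2,1) → (1,4).
  (2,2): now satisfied by earlier moves; stays.
  (3,2) → (2,3).
Resulting grid:
. B R R
. B R .
. . . .
All satisfied now.

0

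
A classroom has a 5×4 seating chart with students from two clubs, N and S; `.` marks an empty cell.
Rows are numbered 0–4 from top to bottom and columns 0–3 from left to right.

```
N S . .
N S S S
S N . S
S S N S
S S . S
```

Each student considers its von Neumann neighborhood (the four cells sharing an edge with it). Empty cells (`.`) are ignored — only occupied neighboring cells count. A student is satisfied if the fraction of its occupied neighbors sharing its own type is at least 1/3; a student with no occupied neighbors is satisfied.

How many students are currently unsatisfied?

(0,0)N 1/2 ok
(0,1)S 1/2 ok
(1,0)N 1/3 ok
(1,1)S 2/4 ok
(1,2)S 2/2 ok
(1,3)S 2/2 ok
(2,0)S 1/3 ok
(2,1)N 0/3 unhappy
(2,3)S 2/2 ok
(3,0)S 3/3 ok
(3,1)S 2/4 ok
(3,2)N 0/2 unhappy
(3,3)S 2/3 ok
(4,0)S 2/2 ok
(4,1)S 2/2 ok
(4,3)S 1/1 ok
Unsatisfied: (2,1), (3,2) — 2 in total.

2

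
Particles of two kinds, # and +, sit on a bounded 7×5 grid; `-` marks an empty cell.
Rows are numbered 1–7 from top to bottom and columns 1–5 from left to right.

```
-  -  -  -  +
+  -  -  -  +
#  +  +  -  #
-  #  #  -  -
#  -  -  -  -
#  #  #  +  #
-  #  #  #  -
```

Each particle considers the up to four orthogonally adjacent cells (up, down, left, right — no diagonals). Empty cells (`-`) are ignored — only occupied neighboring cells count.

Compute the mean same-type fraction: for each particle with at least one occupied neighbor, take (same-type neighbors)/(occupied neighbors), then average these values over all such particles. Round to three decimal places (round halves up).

0.528

(1,5)+ 1/1
(2,1)+ 0/1
(2,5)+ 1/2
(3,1)# 0/2
(3,2)+ 1/3
(3,3)+ 1/2
(3,5)# 0/1
(4,2)# 1/2
(4,3)# 1/2
(5,1)# 1/1
(6,1)# 2/2
(6,2)# 3/3
(6,3)# 2/3
(6,4)+ 0/3
(6,5)# 0/1
(7,2)# 2/2
(7,3)# 3/3
(7,4)# 1/2
Sum over 18 particles: 1/1 + 0/1 + 1/2 + 0/2 + 1/3 + 1/2 + 0/1 + 1/2 + 1/2 + 1/1 + 2/2 + 3/3 + 2/3 + 0/3 + 0/1 + 2/2 + 3/3 + 1/2 = 19/2; mean = 19/2 ÷ 18 = 19/36 = 0.527777… → 0.528.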